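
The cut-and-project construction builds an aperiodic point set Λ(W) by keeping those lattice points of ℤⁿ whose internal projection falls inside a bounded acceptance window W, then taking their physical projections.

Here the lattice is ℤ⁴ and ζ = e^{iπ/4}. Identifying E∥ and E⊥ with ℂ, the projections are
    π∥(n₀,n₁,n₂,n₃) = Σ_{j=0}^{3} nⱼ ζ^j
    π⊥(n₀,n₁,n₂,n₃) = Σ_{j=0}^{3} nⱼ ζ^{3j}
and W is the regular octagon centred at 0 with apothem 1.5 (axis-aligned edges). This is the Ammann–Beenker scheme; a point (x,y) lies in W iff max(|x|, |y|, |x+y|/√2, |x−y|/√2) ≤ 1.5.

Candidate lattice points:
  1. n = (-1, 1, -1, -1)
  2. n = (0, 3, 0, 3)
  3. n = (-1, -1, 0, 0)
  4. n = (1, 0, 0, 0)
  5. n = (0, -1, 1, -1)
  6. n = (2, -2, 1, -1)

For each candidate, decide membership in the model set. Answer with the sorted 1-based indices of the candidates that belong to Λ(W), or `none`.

With ζ = e^{iπ/4} the internal vectors are ζ^0,ζ^3,ζ^6,ζ^9.
#1 (-1, 1, -1, -1): internal (-2.4142, 1.0000); octagon support 2.4142 vs apothem 1.5 → ∉ W
#2 (0, 3, 0, 3): internal (0.0000, 4.2426); octagon support 4.2426 vs apothem 1.5 → ∉ W
#3 (-1, -1, 0, 0): internal (-0.2929, -0.7071); octagon support 0.7071 vs apothem 1.5 → ∈ W
#4 (1, 0, 0, 0): internal (1.0000, 0.0000); octagon support 1.0000 vs apothem 1.5 → ∈ W
#5 (0, -1, 1, -1): internal (0.0000, -2.4142); octagon support 2.4142 vs apothem 1.5 → ∉ W
#6 (2, -2, 1, -1): internal (2.7071, -3.1213); octagon support 4.1213 vs apothem 1.5 → ∉ W

3, 4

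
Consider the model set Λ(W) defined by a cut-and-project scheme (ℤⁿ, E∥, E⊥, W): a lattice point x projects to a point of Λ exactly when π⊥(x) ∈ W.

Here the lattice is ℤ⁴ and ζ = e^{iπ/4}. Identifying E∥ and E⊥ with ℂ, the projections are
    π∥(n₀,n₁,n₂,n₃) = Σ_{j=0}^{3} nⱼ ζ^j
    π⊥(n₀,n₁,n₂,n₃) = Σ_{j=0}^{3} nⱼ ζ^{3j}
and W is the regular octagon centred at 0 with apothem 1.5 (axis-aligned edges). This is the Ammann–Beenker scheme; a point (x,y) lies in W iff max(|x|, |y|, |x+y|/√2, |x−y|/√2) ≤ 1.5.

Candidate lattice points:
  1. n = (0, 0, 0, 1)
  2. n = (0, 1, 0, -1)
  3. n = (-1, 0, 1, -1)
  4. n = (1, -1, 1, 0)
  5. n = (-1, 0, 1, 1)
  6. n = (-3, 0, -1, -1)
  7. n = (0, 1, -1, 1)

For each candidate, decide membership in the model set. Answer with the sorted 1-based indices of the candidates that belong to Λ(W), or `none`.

With ζ = e^{iπ/4} the internal vectors are ζ^0,ζ^3,ζ^6,ζ^9.
candidate 1: n = (0, 0, 0, 1) → π⊥ ≈ (+0.70711, +0.70711); max(|x|,|y|,|x±y|/√2) = 1.00000 ≤ 1.5 ⇒ ∈ W
candidate 2: n = (0, 1, 0, -1) → π⊥ ≈ (-1.41421, +0.00000); max(|x|,|y|,|x±y|/√2) = 1.41421 ≤ 1.5 ⇒ ∈ W
candidate 3: n = (-1, 0, 1, -1) → π⊥ ≈ (-1.70711, -1.70711); max(|x|,|y|,|x±y|/√2) = 2.41421 > 1.5 ⇒ ∉ W
candidate 4: n = (1, -1, 1, 0) → π⊥ ≈ (+1.70711, -1.70711); max(|x|,|y|,|x±y|/√2) = 2.41421 > 1.5 ⇒ ∉ W
candidate 5: n = (-1, 0, 1, 1) → π⊥ ≈ (-0.29289, -0.29289); max(|x|,|y|,|x±y|/√2) = 0.41421 ≤ 1.5 ⇒ ∈ W
candidate 6: n = (-3, 0, -1, -1) → π⊥ ≈ (-3.70711, +0.29289); max(|x|,|y|,|x±y|/√2) = 3.70711 > 1.5 ⇒ ∉ W
candidate 7: n = (0, 1, -1, 1) → π⊥ ≈ (+0.00000, +2.41421); max(|x|,|y|,|x±y|/√2) = 2.41421 > 1.5 ⇒ ∉ W

1, 2, 5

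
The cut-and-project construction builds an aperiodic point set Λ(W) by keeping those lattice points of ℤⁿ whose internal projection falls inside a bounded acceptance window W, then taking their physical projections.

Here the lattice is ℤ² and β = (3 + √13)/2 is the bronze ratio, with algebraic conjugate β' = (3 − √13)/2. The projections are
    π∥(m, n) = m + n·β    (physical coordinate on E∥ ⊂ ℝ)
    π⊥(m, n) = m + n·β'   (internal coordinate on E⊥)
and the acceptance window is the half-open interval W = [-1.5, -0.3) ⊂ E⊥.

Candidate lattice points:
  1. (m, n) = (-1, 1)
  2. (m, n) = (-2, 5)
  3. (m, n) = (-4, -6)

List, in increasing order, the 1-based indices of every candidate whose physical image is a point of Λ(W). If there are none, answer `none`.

Compute β' = (3−√13)/2 = -0.30278, so π⊥(m,n) = m -0.30278·n.
[1] lift (-1,1): star map gives -1.30278; window check -1.5 ≤ -1.30278 < -0.3 is true → IN Λ
[2] lift (-2,5): star map gives -3.51388; window check -1.5 ≤ -3.51388 < -0.3 is false → out
[3] lift (-4,-6): star map gives -2.18335; window check -1.5 ≤ -2.18335 < -0.3 is false → out

1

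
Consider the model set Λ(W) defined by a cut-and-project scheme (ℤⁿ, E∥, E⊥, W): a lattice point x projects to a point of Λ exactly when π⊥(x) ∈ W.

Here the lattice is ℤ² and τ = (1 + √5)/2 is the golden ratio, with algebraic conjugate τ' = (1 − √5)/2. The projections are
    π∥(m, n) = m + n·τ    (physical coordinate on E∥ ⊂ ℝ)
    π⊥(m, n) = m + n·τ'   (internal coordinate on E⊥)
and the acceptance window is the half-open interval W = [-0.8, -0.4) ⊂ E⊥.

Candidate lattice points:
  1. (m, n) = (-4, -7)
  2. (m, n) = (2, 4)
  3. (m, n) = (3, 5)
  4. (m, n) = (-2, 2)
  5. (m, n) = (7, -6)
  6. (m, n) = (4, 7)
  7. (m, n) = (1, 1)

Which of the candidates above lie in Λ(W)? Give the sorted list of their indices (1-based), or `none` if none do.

2

Numerically τ ≈ 1.6180 and τ' = −1/τ ≈ -0.6180.
[1] lift (-4,-7): star map gives 0.3262; window check -0.8 ≤ 0.3262 < -0.4 is false → out
[2] lift (2,4): star map gives -0.4721; window check -0.8 ≤ -0.4721 < -0.4 is true → IN Λ
[3] lift (3,5): star map gives -0.0902; window check -0.8 ≤ -0.0902 < -0.4 is false → out
[4] lift (-2,2): star map gives -3.2361; window check -0.8 ≤ -3.2361 < -0.4 is false → out
[5] lift (7,-6): star map gives 10.7082; window check -0.8 ≤ 10.7082 < -0.4 is false → out
[6] lift (4,7): star map gives -0.3262; window check -0.8 ≤ -0.3262 < -0.4 is false → out
[7] lift (1,1): star map gives 0.3820; window check -0.8 ≤ 0.3820 < -0.4 is false → out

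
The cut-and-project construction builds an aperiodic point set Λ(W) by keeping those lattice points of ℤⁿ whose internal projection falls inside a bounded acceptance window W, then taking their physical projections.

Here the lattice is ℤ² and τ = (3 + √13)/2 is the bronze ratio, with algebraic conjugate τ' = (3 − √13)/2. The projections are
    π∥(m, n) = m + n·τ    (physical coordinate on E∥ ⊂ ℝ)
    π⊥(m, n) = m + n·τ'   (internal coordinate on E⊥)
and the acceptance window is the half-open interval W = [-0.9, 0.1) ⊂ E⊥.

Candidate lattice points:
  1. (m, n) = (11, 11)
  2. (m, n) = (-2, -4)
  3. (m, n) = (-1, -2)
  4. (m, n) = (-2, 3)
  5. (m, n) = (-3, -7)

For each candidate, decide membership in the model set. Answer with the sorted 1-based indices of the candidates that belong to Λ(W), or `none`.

2, 3, 5

τ' = (3−√13)/2 ≈ -0.302776.
candidate 1: (m,n)=(11,11) → π∥ = 11+11·τ ≈ 47.330532, π⊥ = 11+11·τ' ≈ 7.669468 ∉ [-0.9, 0.1) ⇒ out
candidate 2: (m,n)=(-2,-4) → π∥ = -2-4·τ ≈ -15.211103, π⊥ = -2-4·τ' ≈ -0.788897 ∈ [-0.9, 0.1) ⇒ IN Λ
candidate 3: (m,n)=(-1,-2) → π∥ = -1-2·τ ≈ -7.605551, π⊥ = -1-2·τ' ≈ -0.394449 ∈ [-0.9, 0.1) ⇒ IN Λ
candidate 4: (m,n)=(-2,3) → π∥ = -2+3·τ ≈ 7.908327, π⊥ = -2+3·τ' ≈ -2.908327 ∉ [-0.9, 0.1) ⇒ out
candidate 5: (m,n)=(-3,-7) → π∥ = -3-7·τ ≈ -26.119429, π⊥ = -3-7·τ' ≈ -0.880571 ∈ [-0.9, 0.1) ⇒ IN Λ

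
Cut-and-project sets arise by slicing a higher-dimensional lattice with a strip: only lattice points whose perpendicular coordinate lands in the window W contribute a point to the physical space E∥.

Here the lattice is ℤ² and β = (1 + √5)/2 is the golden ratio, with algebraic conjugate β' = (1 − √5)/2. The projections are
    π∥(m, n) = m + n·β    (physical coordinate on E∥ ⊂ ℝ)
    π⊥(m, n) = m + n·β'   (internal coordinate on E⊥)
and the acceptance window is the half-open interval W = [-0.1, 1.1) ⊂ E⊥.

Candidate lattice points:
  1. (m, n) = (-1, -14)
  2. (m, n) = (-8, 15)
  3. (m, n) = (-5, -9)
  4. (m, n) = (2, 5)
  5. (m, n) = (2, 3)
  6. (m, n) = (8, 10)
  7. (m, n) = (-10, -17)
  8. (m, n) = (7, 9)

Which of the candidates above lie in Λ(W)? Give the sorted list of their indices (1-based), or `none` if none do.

3, 5, 7

β' = (1−√5)/2 ≈ -0.6180.
candidate 1: (m,n)=(-1,-14) → π∥ = -1-14·β ≈ -23.6525, π⊥ = -1-14·β' ≈ 7.6525 ∉ [-0.1, 1.1) ⇒ out
candidate 2: (m,n)=(-8,15) → π∥ = -8+15·β ≈ 16.2705, π⊥ = -8+15·β' ≈ -17.2705 ∉ [-0.1, 1.1) ⇒ out
candidate 3: (m,n)=(-5,-9) → π∥ = -5-9·β ≈ -19.5623, π⊥ = -5-9·β' ≈ 0.5623 ∈ [-0.1, 1.1) ⇒ IN Λ
candidate 4: (m,n)=(2,5) → π∥ = 2+5·β ≈ 10.0902, π⊥ = 2+5·β' ≈ -1.0902 ∉ [-0.1, 1.1) ⇒ out
candidate 5: (m,n)=(2,3) → π∥ = 2+3·β ≈ 6.8541, π⊥ = 2+3·β' ≈ 0.1459 ∈ [-0.1, 1.1) ⇒ IN Λ
candidate 6: (m,n)=(8,10) → π∥ = 8+10·β ≈ 24.1803, π⊥ = 8+10·β' ≈ 1.8197 ∉ [-0.1, 1.1) ⇒ out
candidate 7: (m,n)=(-10,-17) → π∥ = -10-17·β ≈ -37.5066, π⊥ = -10-17·β' ≈ 0.5066 ∈ [-0.1, 1.1) ⇒ IN Λ
candidate 8: (m,n)=(7,9) → π∥ = 7+9·β ≈ 21.5623, π⊥ = 7+9·β' ≈ 1.4377 ∉ [-0.1, 1.1) ⇒ out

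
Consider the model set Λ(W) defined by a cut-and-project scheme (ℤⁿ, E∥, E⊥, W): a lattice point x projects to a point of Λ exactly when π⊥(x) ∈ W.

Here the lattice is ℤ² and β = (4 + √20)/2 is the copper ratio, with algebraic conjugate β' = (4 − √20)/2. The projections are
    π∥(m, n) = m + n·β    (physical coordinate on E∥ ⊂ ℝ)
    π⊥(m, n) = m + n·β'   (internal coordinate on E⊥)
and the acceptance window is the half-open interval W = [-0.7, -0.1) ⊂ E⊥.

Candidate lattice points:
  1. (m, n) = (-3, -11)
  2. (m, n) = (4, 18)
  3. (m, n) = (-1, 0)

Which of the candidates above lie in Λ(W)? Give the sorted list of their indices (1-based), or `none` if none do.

1, 2

Compute β' = (4−√20)/2 = -0.23607, so π⊥(m,n) = m -0.23607·n.
#1 (-3,-11): internal coord -3 + (-11)·β' = -0.40325; -0.40325 ∈ [-0.7, -0.1) → IN Λ
#2 (4,18): internal coord 4 + (18)·β' = -0.24922; -0.24922 ∈ [-0.7, -0.1) → IN Λ
#3 (-1,0): internal coord -1 + (0)·β' = -1.00000; -1.00000 ∉ [-0.7, -0.1) → out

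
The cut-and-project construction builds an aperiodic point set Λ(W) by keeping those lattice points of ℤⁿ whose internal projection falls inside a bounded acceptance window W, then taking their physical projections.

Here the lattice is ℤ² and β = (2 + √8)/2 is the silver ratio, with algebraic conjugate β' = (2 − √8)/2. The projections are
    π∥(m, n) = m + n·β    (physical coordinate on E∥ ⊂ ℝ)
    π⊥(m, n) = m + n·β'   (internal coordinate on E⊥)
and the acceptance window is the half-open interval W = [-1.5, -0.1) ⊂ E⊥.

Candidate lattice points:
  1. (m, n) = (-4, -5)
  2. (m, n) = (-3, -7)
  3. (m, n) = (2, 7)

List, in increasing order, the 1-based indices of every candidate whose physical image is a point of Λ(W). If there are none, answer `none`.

Numerically β ≈ 2.41421 and β' = −1/β ≈ -0.41421.
[1] lift (-4,-5): star map gives -1.92893; window check -1.5 ≤ -1.92893 < -0.1 is false → out
[2] lift (-3,-7): star map gives -0.10051; window check -1.5 ≤ -0.10051 < -0.1 is true → IN Λ
[3] lift (2,7): star map gives -0.89949; window check -1.5 ≤ -0.89949 < -0.1 is true → IN Λ

2, 3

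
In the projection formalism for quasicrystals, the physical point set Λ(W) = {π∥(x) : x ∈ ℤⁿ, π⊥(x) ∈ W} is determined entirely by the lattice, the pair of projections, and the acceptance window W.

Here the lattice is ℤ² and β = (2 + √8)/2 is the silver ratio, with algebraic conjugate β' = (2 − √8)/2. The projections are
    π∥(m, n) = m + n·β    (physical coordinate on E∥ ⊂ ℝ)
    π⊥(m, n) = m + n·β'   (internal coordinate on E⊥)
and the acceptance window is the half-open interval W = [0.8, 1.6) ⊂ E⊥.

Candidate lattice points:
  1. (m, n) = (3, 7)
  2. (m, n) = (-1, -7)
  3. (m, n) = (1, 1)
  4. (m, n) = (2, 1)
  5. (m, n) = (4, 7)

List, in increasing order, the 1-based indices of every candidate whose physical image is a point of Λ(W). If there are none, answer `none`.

Numerically β ≈ 2.414214 and β' = −1/β ≈ -0.414214.
[1] lift (3,7): star map gives 0.100505; window check 0.8 ≤ 0.100505 < 1.6 is false → out
[2] lift (-1,-7): star map gives 1.899495; window check 0.8 ≤ 1.899495 < 1.6 is false → out
[3] lift (1,1): star map gives 0.585786; window check 0.8 ≤ 0.585786 < 1.6 is false → out
[4] lift (2,1): star map gives 1.585786; window check 0.8 ≤ 1.585786 < 1.6 is true → IN Λ
[5] lift (4,7): star map gives 1.100505; window check 0.8 ≤ 1.100505 < 1.6 is true → IN Λ

4, 5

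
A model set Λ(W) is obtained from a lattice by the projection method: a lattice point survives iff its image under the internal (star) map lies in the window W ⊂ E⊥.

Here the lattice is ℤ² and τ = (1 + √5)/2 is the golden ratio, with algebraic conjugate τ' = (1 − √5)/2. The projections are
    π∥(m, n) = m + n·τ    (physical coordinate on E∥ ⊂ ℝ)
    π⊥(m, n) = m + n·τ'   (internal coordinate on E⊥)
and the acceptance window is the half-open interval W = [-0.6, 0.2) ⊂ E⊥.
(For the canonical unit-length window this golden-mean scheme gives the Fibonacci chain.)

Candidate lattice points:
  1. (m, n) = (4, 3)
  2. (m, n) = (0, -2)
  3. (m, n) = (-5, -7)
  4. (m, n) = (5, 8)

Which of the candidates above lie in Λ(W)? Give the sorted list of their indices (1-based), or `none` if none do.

4

Compute τ' = (1−√5)/2 = -0.61803, so π⊥(m,n) = m -0.61803·n.
[1] lift (4,3): star map gives 2.14590; window check -0.6 ≤ 2.14590 < 0.2 is false → out
[2] lift (0,-2): star map gives 1.23607; window check -0.6 ≤ 1.23607 < 0.2 is false → out
[3] lift (-5,-7): star map gives -0.67376; window check -0.6 ≤ -0.67376 < 0.2 is false → out
[4] lift (5,8): star map gives 0.05573; window check -0.6 ≤ 0.05573 < 0.2 is true → IN Λ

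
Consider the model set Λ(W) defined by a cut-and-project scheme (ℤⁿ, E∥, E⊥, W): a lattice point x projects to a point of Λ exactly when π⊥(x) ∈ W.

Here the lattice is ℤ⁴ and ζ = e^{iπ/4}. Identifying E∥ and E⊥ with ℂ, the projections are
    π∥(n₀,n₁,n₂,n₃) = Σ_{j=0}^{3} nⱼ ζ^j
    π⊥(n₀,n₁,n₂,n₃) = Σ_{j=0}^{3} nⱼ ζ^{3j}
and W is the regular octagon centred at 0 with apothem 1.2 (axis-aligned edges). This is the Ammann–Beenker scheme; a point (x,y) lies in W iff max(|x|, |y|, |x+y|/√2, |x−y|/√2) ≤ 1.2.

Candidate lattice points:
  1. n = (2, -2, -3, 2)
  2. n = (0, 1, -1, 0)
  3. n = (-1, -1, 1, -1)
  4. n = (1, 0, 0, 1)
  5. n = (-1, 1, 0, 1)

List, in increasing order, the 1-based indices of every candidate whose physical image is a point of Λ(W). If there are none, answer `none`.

π⊥(n) = n₀ + n₁ζ³ + n₂ζ⁶ + n₃ζ⁹ where ζ = e^{iπ/4}.
#1 (2, -2, -3, 2): internal (4.82843, 3.00000); octagon support 5.53553 vs apothem 1.2 → ∉ W
#2 (0, 1, -1, 0): internal (-0.70711, 1.70711); octagon support 1.70711 vs apothem 1.2 → ∉ W
#3 (-1, -1, 1, -1): internal (-1.00000, -2.41421); octagon support 2.41421 vs apothem 1.2 → ∉ W
#4 (1, 0, 0, 1): internal (1.70711, 0.70711); octagon support 1.70711 vs apothem 1.2 → ∉ W
#5 (-1, 1, 0, 1): internal (-1.00000, 1.41421); octagon support 1.70711 vs apothem 1.2 → ∉ W

none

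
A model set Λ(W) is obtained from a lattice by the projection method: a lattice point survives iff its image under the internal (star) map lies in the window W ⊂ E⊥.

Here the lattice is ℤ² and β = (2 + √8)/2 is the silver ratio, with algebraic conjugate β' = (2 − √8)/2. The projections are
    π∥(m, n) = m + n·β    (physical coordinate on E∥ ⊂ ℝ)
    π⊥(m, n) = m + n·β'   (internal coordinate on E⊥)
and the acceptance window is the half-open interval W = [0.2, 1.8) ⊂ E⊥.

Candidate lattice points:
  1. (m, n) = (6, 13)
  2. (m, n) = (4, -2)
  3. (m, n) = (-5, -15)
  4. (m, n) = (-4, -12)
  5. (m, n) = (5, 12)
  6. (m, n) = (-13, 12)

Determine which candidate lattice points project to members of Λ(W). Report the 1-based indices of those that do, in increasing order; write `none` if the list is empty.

1, 3, 4

Numerically β ≈ 2.41421 and β' = −1/β ≈ -0.41421.
candidate 1: (m,n)=(6,13) → π∥ = 6+13·β ≈ 37.38478, π⊥ = 6+13·β' ≈ 0.61522 ∈ [0.2, 1.8) ⇒ IN Λ
candidate 2: (m,n)=(4,-2) → π∥ = 4-2·β ≈ -0.82843, π⊥ = 4-2·β' ≈ 4.82843 ∉ [0.2, 1.8) ⇒ out
candidate 3: (m,n)=(-5,-15) → π∥ = -5-15·β ≈ -41.21320, π⊥ = -5-15·β' ≈ 1.21320 ∈ [0.2, 1.8) ⇒ IN Λ
candidate 4: (m,n)=(-4,-12) → π∥ = -4-12·β ≈ -32.97056, π⊥ = -4-12·β' ≈ 0.97056 ∈ [0.2, 1.8) ⇒ IN Λ
candidate 5: (m,n)=(5,12) → π∥ = 5+12·β ≈ 33.97056, π⊥ = 5+12·β' ≈ 0.02944 ∉ [0.2, 1.8) ⇒ out
candidate 6: (m,n)=(-13,12) → π∥ = -13+12·β ≈ 15.97056, π⊥ = -13+12·β' ≈ -17.97056 ∉ [0.2, 1.8) ⇒ out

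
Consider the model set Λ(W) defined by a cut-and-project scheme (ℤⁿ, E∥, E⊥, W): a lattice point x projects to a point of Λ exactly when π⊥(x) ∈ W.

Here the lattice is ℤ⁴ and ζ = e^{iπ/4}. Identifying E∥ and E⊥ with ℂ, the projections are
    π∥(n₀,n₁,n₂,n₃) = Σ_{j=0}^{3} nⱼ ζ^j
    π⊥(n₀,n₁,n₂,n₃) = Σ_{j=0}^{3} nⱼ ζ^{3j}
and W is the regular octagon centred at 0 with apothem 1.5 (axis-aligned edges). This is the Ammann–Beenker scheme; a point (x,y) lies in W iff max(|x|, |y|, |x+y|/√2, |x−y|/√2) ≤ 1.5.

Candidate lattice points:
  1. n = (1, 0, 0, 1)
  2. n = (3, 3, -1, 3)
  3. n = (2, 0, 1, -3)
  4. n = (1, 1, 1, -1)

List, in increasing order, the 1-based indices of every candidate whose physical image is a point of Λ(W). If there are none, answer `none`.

π⊥(n) = n₀ + n₁ζ³ + n₂ζ⁶ + n₃ζ⁹ where ζ = e^{iπ/4}.
candidate 1: n = (1, 0, 0, 1) → π⊥ ≈ (+1.7071, +0.7071); max(|x|,|y|,|x±y|/√2) = 1.7071 > 1.5 ⇒ ∉ W
candidate 2: n = (3, 3, -1, 3) → π⊥ ≈ (+3.0000, +5.2426); max(|x|,|y|,|x±y|/√2) = 5.8284 > 1.5 ⇒ ∉ W
candidate 3: n = (2, 0, 1, -3) → π⊥ ≈ (-0.1213, -3.1213); max(|x|,|y|,|x±y|/√2) = 3.1213 > 1.5 ⇒ ∉ W
candidate 4: n = (1, 1, 1, -1) → π⊥ ≈ (-0.4142, -1.0000); max(|x|,|y|,|x±y|/√2) = 1.0000 ≤ 1.5 ⇒ ∈ W

4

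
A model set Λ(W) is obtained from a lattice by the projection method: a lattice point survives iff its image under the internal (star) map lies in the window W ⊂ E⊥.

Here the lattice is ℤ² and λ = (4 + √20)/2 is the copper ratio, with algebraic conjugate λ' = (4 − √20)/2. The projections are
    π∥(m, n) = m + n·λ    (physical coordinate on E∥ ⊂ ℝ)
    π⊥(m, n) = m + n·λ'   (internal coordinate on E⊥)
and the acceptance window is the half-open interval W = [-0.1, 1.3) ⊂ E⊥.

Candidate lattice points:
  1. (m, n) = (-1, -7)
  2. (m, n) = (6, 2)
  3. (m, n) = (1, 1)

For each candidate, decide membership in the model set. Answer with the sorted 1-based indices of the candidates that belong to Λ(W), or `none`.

1, 3

λ' = (4−√20)/2 ≈ -0.2361.
[1] lift (-1,-7): star map gives 0.6525; window check -0.1 ≤ 0.6525 < 1.3 is true → IN Λ
[2] lift (6,2): star map gives 5.5279; window check -0.1 ≤ 5.5279 < 1.3 is false → out
[3] lift (1,1): star map gives 0.7639; window check -0.1 ≤ 0.7639 < 1.3 is true → IN Λ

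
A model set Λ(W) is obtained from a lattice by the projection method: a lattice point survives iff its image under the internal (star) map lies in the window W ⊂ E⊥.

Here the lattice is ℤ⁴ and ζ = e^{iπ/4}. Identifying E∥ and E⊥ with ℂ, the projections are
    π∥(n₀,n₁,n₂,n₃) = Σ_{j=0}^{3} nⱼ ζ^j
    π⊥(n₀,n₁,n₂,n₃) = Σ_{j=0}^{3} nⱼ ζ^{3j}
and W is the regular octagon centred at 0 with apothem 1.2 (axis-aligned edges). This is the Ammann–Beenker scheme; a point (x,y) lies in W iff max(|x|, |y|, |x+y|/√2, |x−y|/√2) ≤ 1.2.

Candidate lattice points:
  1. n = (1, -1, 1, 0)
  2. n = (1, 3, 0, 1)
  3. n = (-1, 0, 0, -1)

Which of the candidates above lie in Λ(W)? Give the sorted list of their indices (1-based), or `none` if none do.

With ζ = e^{iπ/4} the internal vectors are ζ^0,ζ^3,ζ^6,ζ^9.
candidate 1: n = (1, -1, 1, 0) → π⊥ ≈ (+1.707107, -1.707107); max(|x|,|y|,|x±y|/√2) = 2.414214 > 1.2 ⇒ ∉ W
candidate 2: n = (1, 3, 0, 1) → π⊥ ≈ (-0.414214, +2.828427); max(|x|,|y|,|x±y|/√2) = 2.828427 > 1.2 ⇒ ∉ W
candidate 3: n = (-1, 0, 0, -1) → π⊥ ≈ (-1.707107, -0.707107); max(|x|,|y|,|x±y|/√2) = 1.707107 > 1.2 ⇒ ∉ W

none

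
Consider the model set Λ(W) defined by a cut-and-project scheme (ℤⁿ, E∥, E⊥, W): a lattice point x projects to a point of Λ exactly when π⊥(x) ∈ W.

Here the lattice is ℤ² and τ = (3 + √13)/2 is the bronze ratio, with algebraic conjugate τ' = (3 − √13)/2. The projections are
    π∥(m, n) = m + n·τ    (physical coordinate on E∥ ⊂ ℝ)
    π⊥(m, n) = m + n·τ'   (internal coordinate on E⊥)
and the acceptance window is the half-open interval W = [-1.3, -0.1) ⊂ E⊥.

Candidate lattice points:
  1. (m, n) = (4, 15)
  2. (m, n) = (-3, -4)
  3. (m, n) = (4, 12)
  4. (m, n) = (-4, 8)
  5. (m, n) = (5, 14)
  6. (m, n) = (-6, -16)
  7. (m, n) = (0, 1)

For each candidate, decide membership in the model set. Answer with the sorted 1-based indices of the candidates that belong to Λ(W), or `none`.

1, 6, 7

Compute τ' = (3−√13)/2 = -0.302776, so π⊥(m,n) = m -0.302776·n.
candidate 1: (m,n)=(4,15) → π∥ = 4+15·τ ≈ 53.541635, π⊥ = 4+15·τ' ≈ -0.541635 ∈ [-1.3, -0.1) ⇒ IN Λ
candidate 2: (m,n)=(-3,-4) → π∥ = -3-4·τ ≈ -16.211103, π⊥ = -3-4·τ' ≈ -1.788897 ∉ [-1.3, -0.1) ⇒ out
candidate 3: (m,n)=(4,12) → π∥ = 4+12·τ ≈ 43.633308, π⊥ = 4+12·τ' ≈ 0.366692 ∉ [-1.3, -0.1) ⇒ out
candidate 4: (m,n)=(-4,8) → π∥ = -4+8·τ ≈ 22.422205, π⊥ = -4+8·τ' ≈ -6.422205 ∉ [-1.3, -0.1) ⇒ out
candidate 5: (m,n)=(5,14) → π∥ = 5+14·τ ≈ 51.238859, π⊥ = 5+14·τ' ≈ 0.761141 ∉ [-1.3, -0.1) ⇒ out
candidate 6: (m,n)=(-6,-16) → π∥ = -6-16·τ ≈ -58.844410, π⊥ = -6-16·τ' ≈ -1.155590 ∈ [-1.3, -0.1) ⇒ IN Λ
candidate 7: (m,n)=(0,1) → π∥ = 0+1·τ ≈ 3.302776, π⊥ = 0+1·τ' ≈ -0.302776 ∈ [-1.3, -0.1) ⇒ IN Λ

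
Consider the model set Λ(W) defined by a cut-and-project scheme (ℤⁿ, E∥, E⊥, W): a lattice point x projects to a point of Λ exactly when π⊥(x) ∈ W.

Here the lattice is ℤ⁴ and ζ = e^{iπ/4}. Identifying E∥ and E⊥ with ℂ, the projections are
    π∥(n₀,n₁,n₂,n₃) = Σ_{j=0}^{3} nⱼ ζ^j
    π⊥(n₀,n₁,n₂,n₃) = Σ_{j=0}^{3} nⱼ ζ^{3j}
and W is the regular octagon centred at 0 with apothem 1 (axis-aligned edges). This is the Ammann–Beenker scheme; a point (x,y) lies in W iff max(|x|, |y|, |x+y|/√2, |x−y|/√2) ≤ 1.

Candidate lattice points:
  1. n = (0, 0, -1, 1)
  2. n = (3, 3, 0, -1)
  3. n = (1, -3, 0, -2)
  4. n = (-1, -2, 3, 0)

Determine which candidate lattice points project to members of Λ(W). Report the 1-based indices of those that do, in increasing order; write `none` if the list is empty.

Internal map: ζ^{3j} for j=0..3 gives (1,0), (−√2/2,√2/2), (0,−1), (√2/2,√2/2).
#1 (0, 0, -1, 1): internal (0.70711, 1.70711); octagon support 1.70711 vs apothem 1 → ∉ W
#2 (3, 3, 0, -1): internal (0.17157, 1.41421); octagon support 1.41421 vs apothem 1 → ∉ W
#3 (1, -3, 0, -2): internal (1.70711, -3.53553); octagon support 3.70711 vs apothem 1 → ∉ W
#4 (-1, -2, 3, 0): internal (0.41421, -4.41421); octagon support 4.41421 vs apothem 1 → ∉ W

none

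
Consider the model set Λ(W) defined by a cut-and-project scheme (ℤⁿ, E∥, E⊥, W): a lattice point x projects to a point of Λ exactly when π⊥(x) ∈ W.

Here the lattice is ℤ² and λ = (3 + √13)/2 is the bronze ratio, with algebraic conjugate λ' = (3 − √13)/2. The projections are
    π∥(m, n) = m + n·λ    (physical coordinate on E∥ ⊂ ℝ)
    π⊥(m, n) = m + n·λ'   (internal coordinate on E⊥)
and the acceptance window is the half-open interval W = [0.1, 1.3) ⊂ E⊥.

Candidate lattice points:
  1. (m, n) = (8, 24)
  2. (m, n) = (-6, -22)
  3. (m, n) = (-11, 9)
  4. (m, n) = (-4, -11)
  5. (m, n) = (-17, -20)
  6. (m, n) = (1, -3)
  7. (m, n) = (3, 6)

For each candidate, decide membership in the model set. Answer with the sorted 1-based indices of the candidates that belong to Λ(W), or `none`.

1, 2, 7

Numerically λ ≈ 3.3028 and λ' = −1/λ ≈ -0.3028.
candidate 1: (m,n)=(8,24) → π∥ = 8+24·λ ≈ 87.2666, π⊥ = 8+24·λ' ≈ 0.7334 ∈ [0.1, 1.3) ⇒ IN Λ
candidate 2: (m,n)=(-6,-22) → π∥ = -6-22·λ ≈ -78.6611, π⊥ = -6-22·λ' ≈ 0.6611 ∈ [0.1, 1.3) ⇒ IN Λ
candidate 3: (m,n)=(-11,9) → π∥ = -11+9·λ ≈ 18.7250, π⊥ = -11+9·λ' ≈ -13.7250 ∉ [0.1, 1.3) ⇒ out
candidate 4: (m,n)=(-4,-11) → π∥ = -4-11·λ ≈ -40.3305, π⊥ = -4-11·λ' ≈ -0.6695 ∉ [0.1, 1.3) ⇒ out
candidate 5: (m,n)=(-17,-20) → π∥ = -17-20·λ ≈ -83.0555, π⊥ = -17-20·λ' ≈ -10.9445 ∉ [0.1, 1.3) ⇒ out
candidate 6: (m,n)=(1,-3) → π∥ = 1-3·λ ≈ -8.9083, π⊥ = 1-3·λ' ≈ 1.9083 ∉ [0.1, 1.3) ⇒ out
candidate 7: (m,n)=(3,6) → π∥ = 3+6·λ ≈ 22.8167, π⊥ = 3+6·λ' ≈ 1.1833 ∈ [0.1, 1.3) ⇒ IN Λ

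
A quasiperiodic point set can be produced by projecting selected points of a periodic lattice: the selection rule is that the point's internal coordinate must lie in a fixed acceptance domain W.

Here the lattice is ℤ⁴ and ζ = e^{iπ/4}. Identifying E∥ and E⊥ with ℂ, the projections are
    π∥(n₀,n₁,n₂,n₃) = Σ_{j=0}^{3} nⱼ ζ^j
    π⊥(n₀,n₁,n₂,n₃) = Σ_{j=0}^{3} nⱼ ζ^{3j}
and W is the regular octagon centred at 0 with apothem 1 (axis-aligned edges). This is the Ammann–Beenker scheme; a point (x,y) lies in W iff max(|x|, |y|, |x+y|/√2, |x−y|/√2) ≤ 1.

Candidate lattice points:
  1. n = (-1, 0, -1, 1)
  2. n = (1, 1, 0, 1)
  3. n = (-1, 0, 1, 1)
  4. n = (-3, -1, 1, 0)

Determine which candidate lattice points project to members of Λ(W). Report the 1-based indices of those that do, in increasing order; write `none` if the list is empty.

3

Internal map: ζ^{3j} for j=0..3 gives (1,0), (−√2/2,√2/2), (0,−1), (√2/2,√2/2).
candidate 1: n = (-1, 0, -1, 1) → π⊥ ≈ (-0.292893, +1.707107); max(|x|,|y|,|x±y|/√2) = 1.707107 > 1 ⇒ ∉ W
candidate 2: n = (1, 1, 0, 1) → π⊥ ≈ (+1.000000, +1.414214); max(|x|,|y|,|x±y|/√2) = 1.707107 > 1 ⇒ ∉ W
candidate 3: n = (-1, 0, 1, 1) → π⊥ ≈ (-0.292893, -0.292893); max(|x|,|y|,|x±y|/√2) = 0.414214 ≤ 1 ⇒ ∈ W
candidate 4: n = (-3, -1, 1, 0) → π⊥ ≈ (-2.292893, -1.707107); max(|x|,|y|,|x±y|/√2) = 2.828427 > 1 ⇒ ∉ W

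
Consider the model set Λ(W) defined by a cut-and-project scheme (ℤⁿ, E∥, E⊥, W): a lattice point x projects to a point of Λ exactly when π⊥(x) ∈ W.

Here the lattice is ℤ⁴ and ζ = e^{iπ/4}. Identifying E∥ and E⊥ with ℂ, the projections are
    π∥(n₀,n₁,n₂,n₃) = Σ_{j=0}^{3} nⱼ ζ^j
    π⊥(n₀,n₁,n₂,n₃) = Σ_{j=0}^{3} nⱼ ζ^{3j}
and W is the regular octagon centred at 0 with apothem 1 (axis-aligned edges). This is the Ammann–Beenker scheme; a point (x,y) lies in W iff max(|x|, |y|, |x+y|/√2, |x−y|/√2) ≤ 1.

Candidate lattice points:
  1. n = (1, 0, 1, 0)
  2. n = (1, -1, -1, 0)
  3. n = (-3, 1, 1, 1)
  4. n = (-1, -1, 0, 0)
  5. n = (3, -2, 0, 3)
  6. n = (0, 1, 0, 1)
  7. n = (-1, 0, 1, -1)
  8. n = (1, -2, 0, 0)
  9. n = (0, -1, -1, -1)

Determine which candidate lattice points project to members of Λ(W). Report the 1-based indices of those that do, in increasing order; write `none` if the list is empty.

Internal map: ζ^{3j} for j=0..3 gives (1,0), (−√2/2,√2/2), (0,−1), (√2/2,√2/2).
candidate 1: n = (1, 0, 1, 0) → π⊥ ≈ (+1.000000, -1.000000); max(|x|,|y|,|x±y|/√2) = 1.414214 > 1 ⇒ ∉ W
candidate 2: n = (1, -1, -1, 0) → π⊥ ≈ (+1.707107, +0.292893); max(|x|,|y|,|x±y|/√2) = 1.707107 > 1 ⇒ ∉ W
candidate 3: n = (-3, 1, 1, 1) → π⊥ ≈ (-3.000000, +0.414214); max(|x|,|y|,|x±y|/√2) = 3.000000 > 1 ⇒ ∉ W
candidate 4: n = (-1, -1, 0, 0) → π⊥ ≈ (-0.292893, -0.707107); max(|x|,|y|,|x±y|/√2) = 0.707107 ≤ 1 ⇒ ∈ W
candidate 5: n = (3, -2, 0, 3) → π⊥ ≈ (+6.535534, +0.707107); max(|x|,|y|,|x±y|/√2) = 6.535534 > 1 ⇒ ∉ W
candidate 6: n = (0, 1, 0, 1) → π⊥ ≈ (+0.000000, +1.414214); max(|x|,|y|,|x±y|/√2) = 1.414214 > 1 ⇒ ∉ W
candidate 7: n = (-1, 0, 1, -1) → π⊥ ≈ (-1.707107, -1.707107); max(|x|,|y|,|x±y|/√2) = 2.414214 > 1 ⇒ ∉ W
candidate 8: n = (1, -2, 0, 0) → π⊥ ≈ (+2.414214, -1.414214); max(|x|,|y|,|x±y|/√2) = 2.707107 > 1 ⇒ ∉ W
candidate 9: n = (0, -1, -1, -1) → π⊥ ≈ (+0.000000, -0.414214); max(|x|,|y|,|x±y|/√2) = 0.414214 ≤ 1 ⇒ ∈ W

4, 9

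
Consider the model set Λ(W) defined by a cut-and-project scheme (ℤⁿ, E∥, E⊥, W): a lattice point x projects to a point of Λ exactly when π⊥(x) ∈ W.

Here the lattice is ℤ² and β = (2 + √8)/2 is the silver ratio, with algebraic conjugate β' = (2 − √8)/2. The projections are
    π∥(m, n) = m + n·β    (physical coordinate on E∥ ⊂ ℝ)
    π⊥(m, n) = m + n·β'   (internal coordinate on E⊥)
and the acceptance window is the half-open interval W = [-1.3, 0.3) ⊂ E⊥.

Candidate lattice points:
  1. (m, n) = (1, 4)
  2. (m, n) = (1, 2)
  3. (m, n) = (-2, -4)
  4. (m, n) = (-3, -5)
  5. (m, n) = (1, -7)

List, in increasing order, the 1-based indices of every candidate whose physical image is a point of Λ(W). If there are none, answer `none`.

Compute β' = (2−√8)/2 = -0.4142, so π⊥(m,n) = m -0.4142·n.
#1 (1,4): internal coord 1 + (4)·β' = -0.6569; -0.6569 ∈ [-1.3, 0.3) → IN Λ
#2 (1,2): internal coord 1 + (2)·β' = +0.1716; +0.1716 ∈ [-1.3, 0.3) → IN Λ
#3 (-2,-4): internal coord -2 + (-4)·β' = -0.3431; -0.3431 ∈ [-1.3, 0.3) → IN Λ
#4 (-3,-5): internal coord -3 + (-5)·β' = -0.9289; -0.9289 ∈ [-1.3, 0.3) → IN Λ
#5 (1,-7): internal coord 1 + (-7)·β' = +3.8995; +3.8995 ∉ [-1.3, 0.3) → out

1, 2, 3, 4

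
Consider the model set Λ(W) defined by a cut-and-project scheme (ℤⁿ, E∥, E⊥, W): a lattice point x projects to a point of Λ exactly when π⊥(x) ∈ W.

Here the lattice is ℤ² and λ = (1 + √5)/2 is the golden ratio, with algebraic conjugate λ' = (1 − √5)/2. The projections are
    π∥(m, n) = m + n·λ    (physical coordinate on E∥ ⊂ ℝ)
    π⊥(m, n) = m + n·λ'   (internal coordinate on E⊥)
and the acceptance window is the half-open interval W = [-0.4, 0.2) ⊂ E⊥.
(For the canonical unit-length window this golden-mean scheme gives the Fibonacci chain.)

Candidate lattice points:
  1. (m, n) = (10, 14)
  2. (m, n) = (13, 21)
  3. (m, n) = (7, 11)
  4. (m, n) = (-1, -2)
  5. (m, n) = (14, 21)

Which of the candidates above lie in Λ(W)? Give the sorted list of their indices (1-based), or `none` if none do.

2

Compute λ' = (1−√5)/2 = -0.6180, so π⊥(m,n) = m -0.6180·n.
[1] lift (10,14): star map gives 1.3475; window check -0.4 ≤ 1.3475 < 0.2 is false → out
[2] lift (13,21): star map gives 0.0213; window check -0.4 ≤ 0.0213 < 0.2 is true → IN Λ
[3] lift (7,11): star map gives 0.2016; window check -0.4 ≤ 0.2016 < 0.2 is false → out
[4] lift (-1,-2): star map gives 0.2361; window check -0.4 ≤ 0.2361 < 0.2 is false → out
[5] lift (14,21): star map gives 1.0213; window check -0.4 ≤ 1.0213 < 0.2 is false → out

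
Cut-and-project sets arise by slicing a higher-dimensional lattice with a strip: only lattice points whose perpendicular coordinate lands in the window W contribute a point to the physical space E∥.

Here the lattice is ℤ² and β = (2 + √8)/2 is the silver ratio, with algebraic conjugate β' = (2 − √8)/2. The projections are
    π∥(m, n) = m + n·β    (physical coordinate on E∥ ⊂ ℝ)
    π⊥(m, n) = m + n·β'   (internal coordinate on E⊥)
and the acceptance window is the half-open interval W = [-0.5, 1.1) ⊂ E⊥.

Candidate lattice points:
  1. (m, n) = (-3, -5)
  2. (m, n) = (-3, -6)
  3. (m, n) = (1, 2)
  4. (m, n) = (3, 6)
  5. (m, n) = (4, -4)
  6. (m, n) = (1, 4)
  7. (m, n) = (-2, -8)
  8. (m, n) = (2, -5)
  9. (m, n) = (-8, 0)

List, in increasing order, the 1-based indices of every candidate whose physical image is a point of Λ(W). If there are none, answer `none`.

3, 4

Numerically β ≈ 2.4142 and β' = −1/β ≈ -0.4142.
candidate 1: (m,n)=(-3,-5) → π∥ = -3-5·β ≈ -15.0711, π⊥ = -3-5·β' ≈ -0.9289 ∉ [-0.5, 1.1) ⇒ out
candidate 2: (m,n)=(-3,-6) → π∥ = -3-6·β ≈ -17.4853, π⊥ = -3-6·β' ≈ -0.5147 ∉ [-0.5, 1.1) ⇒ out
candidate 3: (m,n)=(1,2) → π∥ = 1+2·β ≈ 5.8284, π⊥ = 1+2·β' ≈ 0.1716 ∈ [-0.5, 1.1) ⇒ IN Λ
candidate 4: (m,n)=(3,6) → π∥ = 3+6·β ≈ 17.4853, π⊥ = 3+6·β' ≈ 0.5147 ∈ [-0.5, 1.1) ⇒ IN Λ
candidate 5: (m,n)=(4,-4) → π∥ = 4-4·β ≈ -5.6569, π⊥ = 4-4·β' ≈ 5.6569 ∉ [-0.5, 1.1) ⇒ out
candidate 6: (m,n)=(1,4) → π∥ = 1+4·β ≈ 10.6569, π⊥ = 1+4·β' ≈ -0.6569 ∉ [-0.5, 1.1) ⇒ out
candidate 7: (m,n)=(-2,-8) → π∥ = -2-8·β ≈ -21.3137, π⊥ = -2-8·β' ≈ 1.3137 ∉ [-0.5, 1.1) ⇒ out
candidate 8: (m,n)=(2,-5) → π∥ = 2-5·β ≈ -10.0711, π⊥ = 2-5·β' ≈ 4.0711 ∉ [-0.5, 1.1) ⇒ out
candidate 9: (m,n)=(-8,0) → π∥ = -8+0·β ≈ -8.0000, π⊥ = -8+0·β' ≈ -8.0000 ∉ [-0.5, 1.1) ⇒ out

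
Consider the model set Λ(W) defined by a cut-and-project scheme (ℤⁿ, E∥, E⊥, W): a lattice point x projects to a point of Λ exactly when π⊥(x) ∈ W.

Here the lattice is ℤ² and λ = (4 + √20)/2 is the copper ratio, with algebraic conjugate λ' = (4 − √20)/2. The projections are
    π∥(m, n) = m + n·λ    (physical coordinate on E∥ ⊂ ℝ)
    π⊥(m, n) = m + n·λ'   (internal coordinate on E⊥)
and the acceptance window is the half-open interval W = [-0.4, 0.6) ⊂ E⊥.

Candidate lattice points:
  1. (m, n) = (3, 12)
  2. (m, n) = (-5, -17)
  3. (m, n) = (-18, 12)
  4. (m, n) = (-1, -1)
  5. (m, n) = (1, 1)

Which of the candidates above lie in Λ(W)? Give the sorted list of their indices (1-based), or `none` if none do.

1

Compute λ' = (4−√20)/2 = -0.2361, so π⊥(m,n) = m -0.2361·n.
candidate 1: (m,n)=(3,12) → π∥ = 3+12·λ ≈ 53.8328, π⊥ = 3+12·λ' ≈ 0.1672 ∈ [-0.4, 0.6) ⇒ IN Λ
candidate 2: (m,n)=(-5,-17) → π∥ = -5-17·λ ≈ -77.0132, π⊥ = -5-17·λ' ≈ -0.9868 ∉ [-0.4, 0.6) ⇒ out
candidate 3: (m,n)=(-18,12) → π∥ = -18+12·λ ≈ 32.8328, π⊥ = -18+12·λ' ≈ -20.8328 ∉ [-0.4, 0.6) ⇒ out
candidate 4: (m,n)=(-1,-1) → π∥ = -1-1·λ ≈ -5.2361, π⊥ = -1-1·λ' ≈ -0.7639 ∉ [-0.4, 0.6) ⇒ out
candidate 5: (m,n)=(1,1) → π∥ = 1+1·λ ≈ 5.2361, π⊥ = 1+1·λ' ≈ 0.7639 ∉ [-0.4, 0.6) ⇒ out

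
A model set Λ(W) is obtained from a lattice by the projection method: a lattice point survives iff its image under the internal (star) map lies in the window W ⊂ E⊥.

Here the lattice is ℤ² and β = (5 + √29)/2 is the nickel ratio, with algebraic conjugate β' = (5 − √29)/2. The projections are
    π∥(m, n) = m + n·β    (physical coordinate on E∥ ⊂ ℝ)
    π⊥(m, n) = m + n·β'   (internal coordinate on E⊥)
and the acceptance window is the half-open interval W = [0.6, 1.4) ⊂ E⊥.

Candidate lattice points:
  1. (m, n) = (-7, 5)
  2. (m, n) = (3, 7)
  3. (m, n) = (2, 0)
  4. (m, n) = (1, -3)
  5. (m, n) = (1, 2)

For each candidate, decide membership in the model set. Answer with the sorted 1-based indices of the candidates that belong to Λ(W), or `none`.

5

Compute β' = (5−√29)/2 = -0.19258, so π⊥(m,n) = m -0.19258·n.
#1 (-7,5): internal coord -7 + (5)·β' = -7.96291; -7.96291 ∉ [0.6, 1.4) → out
#2 (3,7): internal coord 3 + (7)·β' = +1.65192; +1.65192 ∉ [0.6, 1.4) → out
#3 (2,0): internal coord 2 + (0)·β' = +2.00000; +2.00000 ∉ [0.6, 1.4) → out
#4 (1,-3): internal coord 1 + (-3)·β' = +1.57775; +1.57775 ∉ [0.6, 1.4) → out
#5 (1,2): internal coord 1 + (2)·β' = +0.61484; +0.61484 ∈ [0.6, 1.4) → IN Λ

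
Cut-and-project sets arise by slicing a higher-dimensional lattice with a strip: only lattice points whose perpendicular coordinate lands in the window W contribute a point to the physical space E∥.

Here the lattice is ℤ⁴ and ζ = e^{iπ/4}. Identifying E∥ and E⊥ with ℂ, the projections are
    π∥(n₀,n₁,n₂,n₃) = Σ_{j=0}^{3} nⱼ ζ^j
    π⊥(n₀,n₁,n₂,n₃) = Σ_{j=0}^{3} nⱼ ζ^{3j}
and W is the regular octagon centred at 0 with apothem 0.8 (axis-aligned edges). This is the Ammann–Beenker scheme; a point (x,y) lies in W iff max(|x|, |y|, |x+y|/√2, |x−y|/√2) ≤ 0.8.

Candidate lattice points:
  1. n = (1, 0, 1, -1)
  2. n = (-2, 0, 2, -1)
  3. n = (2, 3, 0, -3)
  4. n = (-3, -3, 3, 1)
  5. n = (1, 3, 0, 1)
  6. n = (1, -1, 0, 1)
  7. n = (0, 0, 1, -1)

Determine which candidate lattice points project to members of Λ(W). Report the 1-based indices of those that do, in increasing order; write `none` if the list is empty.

none

With ζ = e^{iπ/4} the internal vectors are ζ^0,ζ^3,ζ^6,ζ^9.
#1 (1, 0, 1, -1): internal (0.292893, -1.707107); octagon support 1.707107 vs apothem 0.8 → ∉ W
#2 (-2, 0, 2, -1): internal (-2.707107, -2.707107); octagon support 3.828427 vs apothem 0.8 → ∉ W
#3 (2, 3, 0, -3): internal (-2.242641, 0.000000); octagon support 2.242641 vs apothem 0.8 → ∉ W
#4 (-3, -3, 3, 1): internal (-0.171573, -4.414214); octagon support 4.414214 vs apothem 0.8 → ∉ W
#5 (1, 3, 0, 1): internal (-0.414214, 2.828427); octagon support 2.828427 vs apothem 0.8 → ∉ W
#6 (1, -1, 0, 1): internal (2.414214, 0.000000); octagon support 2.414214 vs apothem 0.8 → ∉ W
#7 (0, 0, 1, -1): internal (-0.707107, -1.707107); octagon support 1.707107 vs apothem 0.8 → ∉ W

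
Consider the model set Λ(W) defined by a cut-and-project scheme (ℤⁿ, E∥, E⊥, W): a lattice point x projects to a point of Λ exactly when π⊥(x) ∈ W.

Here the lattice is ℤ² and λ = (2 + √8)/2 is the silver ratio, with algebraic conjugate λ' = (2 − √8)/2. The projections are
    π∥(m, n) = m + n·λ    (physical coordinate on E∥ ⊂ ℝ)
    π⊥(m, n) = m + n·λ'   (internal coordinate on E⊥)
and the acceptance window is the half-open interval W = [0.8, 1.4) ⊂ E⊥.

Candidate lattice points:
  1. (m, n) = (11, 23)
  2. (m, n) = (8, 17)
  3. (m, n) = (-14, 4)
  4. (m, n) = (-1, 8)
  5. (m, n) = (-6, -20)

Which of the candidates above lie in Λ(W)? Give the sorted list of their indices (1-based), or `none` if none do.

2

λ' = (2−√8)/2 ≈ -0.414214.
#1 (11,23): internal coord 11 + (23)·λ' = +1.473088; +1.473088 ∉ [0.8, 1.4) → out
#2 (8,17): internal coord 8 + (17)·λ' = +0.958369; +0.958369 ∈ [0.8, 1.4) → IN Λ
#3 (-14,4): internal coord -14 + (4)·λ' = -15.656854; -15.656854 ∉ [0.8, 1.4) → out
#4 (-1,8): internal coord -1 + (8)·λ' = -4.313708; -4.313708 ∉ [0.8, 1.4) → out
#5 (-6,-20): internal coord -6 + (-20)·λ' = +2.284271; +2.284271 ∉ [0.8, 1.4) → out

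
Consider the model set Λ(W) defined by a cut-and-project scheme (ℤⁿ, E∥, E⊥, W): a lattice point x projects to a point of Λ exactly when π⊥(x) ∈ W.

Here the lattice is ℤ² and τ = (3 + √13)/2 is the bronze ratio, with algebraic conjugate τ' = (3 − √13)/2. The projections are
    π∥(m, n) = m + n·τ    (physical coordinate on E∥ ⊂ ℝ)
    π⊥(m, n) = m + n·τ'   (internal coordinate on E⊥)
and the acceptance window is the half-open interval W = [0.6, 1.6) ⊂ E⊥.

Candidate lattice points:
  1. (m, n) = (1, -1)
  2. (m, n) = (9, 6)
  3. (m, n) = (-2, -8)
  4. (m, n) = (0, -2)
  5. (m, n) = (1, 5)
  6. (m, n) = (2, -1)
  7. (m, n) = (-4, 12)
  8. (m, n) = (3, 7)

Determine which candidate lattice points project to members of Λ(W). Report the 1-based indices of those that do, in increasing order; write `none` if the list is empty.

τ' = (3−√13)/2 ≈ -0.302776.
[1] lift (1,-1): star map gives 1.302776; window check 0.6 ≤ 1.302776 < 1.6 is true → IN Λ
[2] lift (9,6): star map gives 7.183346; window check 0.6 ≤ 7.183346 < 1.6 is false → out
[3] lift (-2,-8): star map gives 0.422205; window check 0.6 ≤ 0.422205 < 1.6 is false → out
[4] lift (0,-2): star map gives 0.605551; window check 0.6 ≤ 0.605551 < 1.6 is true → IN Λ
[5] lift (1,5): star map gives -0.513878; window check 0.6 ≤ -0.513878 < 1.6 is false → out
[6] lift (2,-1): star map gives 2.302776; window check 0.6 ≤ 2.302776 < 1.6 is false → out
[7] lift (-4,12): star map gives -7.633308; window check 0.6 ≤ -7.633308 < 1.6 is false → out
[8] lift (3,7): star map gives 0.880571; window check 0.6 ≤ 0.880571 < 1.6 is true → IN Λ

1, 4, 8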